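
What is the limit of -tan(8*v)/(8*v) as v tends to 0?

Substitution gives 0/0.
Since tan(u)/u → 1 as u → 0, tan(8v)/(8v) → 1 and the limit is 8/(-8) = -1.

-1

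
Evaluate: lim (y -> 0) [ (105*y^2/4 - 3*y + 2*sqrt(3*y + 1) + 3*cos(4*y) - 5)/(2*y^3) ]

Substitution gives 0/0; apply L'Hôpital's rule 3 times.
After differentiating numerator and denominator 3 times the quotient is (192*sin(4*y) + 81/(4*(3*y + 1)^(5/2)))/(12); at y = 0 this is 27/16.

27/16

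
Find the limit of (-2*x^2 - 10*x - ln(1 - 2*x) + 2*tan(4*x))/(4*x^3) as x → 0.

34/3

Substitution gives 0/0 (the numerator vanishes to order 3).
Expand each term to order x^3: the coefficient of x^3 in −ln(1 - 2x) is 8/3 and in 2·tan(4x) is 128/3.
Lower-order terms cancel with the polynomial part, so the numerator is (136/3)·x^3 + o(x^3), and the limit is (136/3)/(4) = 34/3.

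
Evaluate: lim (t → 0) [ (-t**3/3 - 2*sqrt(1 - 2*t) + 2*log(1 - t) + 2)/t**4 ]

Substitution gives 0/0 (the numerator vanishes to order 4).
Expand each term to order t^4: the coefficient of t^4 in 2·ln(1 - t) is -1/2 and in -2·√(1 - 2t) is 5/4.
Lower-order terms cancel with the polynomial part, so the numerator is (3/4)·t^4 + o(t^4), and the limit is (3/4)/(1) = 3/4.

3/4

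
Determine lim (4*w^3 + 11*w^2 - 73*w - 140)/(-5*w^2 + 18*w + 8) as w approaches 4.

-207/22

At w = 4 both the top and bottom vanish — a removable singularity. Factoring out (w - 4) from each leaves (4*w^2 + 27*w + 35)/(-5*w - 2), which at w = 4 equals -207/22.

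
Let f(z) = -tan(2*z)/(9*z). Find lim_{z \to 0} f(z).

-2/9

Substitution gives 0/0.
Since tan(u)/u → 1 as u → 0, tan(2z)/(2z) → 1 and the limit is 2/(-9) = -2/9.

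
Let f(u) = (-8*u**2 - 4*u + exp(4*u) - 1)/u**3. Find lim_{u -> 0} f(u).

32/3

Direct substitution gives 0/0.
Apply L'Hôpital: lim (-16*u + 4*e^(4*u) - 4)/(3*u^2), still 0/0.
Apply L'Hôpital: lim (16*e^(4*u) - 16)/(6*u), still 0/0.
After 3 applications of L'Hôpital's rule the quotient is (64*e^(4*u))/(6); substituting u = 0 gives 32/3.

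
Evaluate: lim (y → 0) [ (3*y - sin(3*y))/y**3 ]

Direct substitution gives 0/0.
Apply L'Hôpital: lim (3 - 3*cos(3*y))/(3*y^2), still 0/0.
Apply L'Hôpital: lim (9*sin(3*y))/(6*y), still 0/0.
After 3 applications of L'Hôpital's rule the quotient is (27*cos(3*y))/(6); substituting y = 0 gives 9/2.

9/2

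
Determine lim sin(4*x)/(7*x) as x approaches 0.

4/7

Substitution gives 0/0.
Write it as (4/7)·sin(4x)/(4x); since sin(u)/u → 1, the limit is 4/7.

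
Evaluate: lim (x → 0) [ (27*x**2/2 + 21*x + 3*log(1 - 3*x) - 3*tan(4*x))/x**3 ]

Substitution gives 0/0 (the numerator vanishes to order 3).
Expand each term to order x^3: the coefficient of x^3 in -3·tan(4x) is -64 and in 3·ln(1 - 3x) is -27.
Lower-order terms cancel with the polynomial part, so the numerator is (-91)·x^3 + o(x^3), and the limit is (-91)/(1) = -91.

-91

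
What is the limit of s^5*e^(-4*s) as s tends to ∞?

0

Write as s^5/e^{4s}, an ∞/∞ form.
Exponential growth dominates any polynomial, so repeated L'Hôpital (or the standard result) gives 0.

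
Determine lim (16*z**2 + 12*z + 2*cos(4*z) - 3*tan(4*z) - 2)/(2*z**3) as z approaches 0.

-32

Substitution gives 0/0 (the numerator vanishes to order 3).
Expand each term to order z^3: the coefficient of z^3 in 2·cos(4z) is 0 and in -3·tan(4z) is -64.
Lower-order terms cancel with the polynomial part, so the numerator is (-64)·z^3 + o(z^3), and the limit is (-64)/(2) = -32.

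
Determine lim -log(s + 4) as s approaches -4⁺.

As s → -4⁺, s + 4 → 0⁺ and ln(s + 4) → −∞.
Multiplying by -1 gives ∞.

∞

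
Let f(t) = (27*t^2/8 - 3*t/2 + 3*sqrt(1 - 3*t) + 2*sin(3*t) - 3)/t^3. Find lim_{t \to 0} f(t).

Substitution gives 0/0 (the numerator vanishes to order 3).
Expand each term to order t^3: the coefficient of t^3 in 3·√(1 - 3t) is -81/16 and in 2·sin(3t) is -9.
Lower-order terms cancel with the polynomial part, so the numerator is (-225/16)·t^3 + o(t^3), and the limit is (-225/16)/(1) = -225/16.

-225/16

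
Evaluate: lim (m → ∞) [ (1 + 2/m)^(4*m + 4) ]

The base → 1 and the exponent → ∞: a 1^∞ form.
Take logarithms: (4m + 4)·ln(1 + 2/m). Since ln(1+u) ~ u for small u, this behaves like (4m)·(2/m) → 8.
So the limit is e^(8).

e^(8)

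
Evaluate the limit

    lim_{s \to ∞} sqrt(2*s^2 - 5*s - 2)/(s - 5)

√(2)

For large |s|, √(2*s^2 - 5*s - 2) ≈ √2·|s| and the denominator ≈ s.
Since s → +∞, |s| = s, giving √2/(1) = √(2).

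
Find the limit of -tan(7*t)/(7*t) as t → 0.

Substitution gives 0/0.
Since tan(u)/u → 1 as u → 0, tan(7t)/(7t) → 1 and the limit is 7/(-7) = -1.

-1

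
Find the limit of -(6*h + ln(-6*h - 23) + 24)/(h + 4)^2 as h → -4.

18

Direct substitution gives 0/0.
Apply L'Hôpital: lim (6 - 6/(-6*h - 23))/(-2*h - 8), still 0/0.
After 2 applications of L'Hôpital's rule the quotient is (-36/(-6*h - 23)^2)/(-2); substituting h = -4 gives 18.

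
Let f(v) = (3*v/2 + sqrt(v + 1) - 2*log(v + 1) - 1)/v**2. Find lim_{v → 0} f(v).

7/8

Substitution gives 0/0; apply L'Hôpital's rule 2 times.
After differentiating numerator and denominator 2 times the quotient is (2/(v + 1)^2 - 1/(4*(v + 1)^(3/2)))/(2); at v = 0 this is 7/8.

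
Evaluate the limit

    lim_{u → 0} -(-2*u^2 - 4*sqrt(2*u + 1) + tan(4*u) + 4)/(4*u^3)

-29/6

Substitution gives 0/0 (the numerator vanishes to order 3).
Expand each term to order u^3: the coefficient of u^3 in -4·√(1 + 2u) is -2 and in tan(4u) is 64/3.
Lower-order terms cancel with the polynomial part, so the numerator is (58/3)·u^3 + o(u^3), and the limit is (58/3)/(-4) = -29/6.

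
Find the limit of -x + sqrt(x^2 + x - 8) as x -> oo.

1/2

This has the form ∞ − ∞. Multiply and divide by the conjugate √(x^2 + x - 8) + x.
That gives (x - 8) / (√(x^2 + x - 8) + x).
Divide numerator and denominator by x: the limit is 1/(2·1) = 1/2.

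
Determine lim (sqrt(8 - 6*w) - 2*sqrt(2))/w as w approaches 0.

-3*√(2)/4

A 0/0 form; rationalise with √(8 - 6w) + √8. This collapses the numerator to -6w, leaving -6/(√(8 - 6w) + √8) → -6/(2√8) = -3*√(2)/4.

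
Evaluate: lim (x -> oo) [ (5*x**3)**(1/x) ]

Base → ∞ and exponent → 0: an ∞^0 form.
Take logs: (1/x)·ln(5·x^3) = (ln 5 + 3·ln x)/x → 0.
So the limit is e^0 = 1.

1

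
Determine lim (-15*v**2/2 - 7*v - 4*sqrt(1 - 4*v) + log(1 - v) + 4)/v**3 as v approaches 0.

47/3

Substitution gives 0/0 (the numerator vanishes to order 3).
Expand each term to order v^3: the coefficient of v^3 in -4·√(1 - 4v) is 16 and in ln(1 - v) is -1/3.
Lower-order terms cancel with the polynomial part, so the numerator is (47/3)·v^3 + o(v^3), and the limit is (47/3)/(1) = 47/3.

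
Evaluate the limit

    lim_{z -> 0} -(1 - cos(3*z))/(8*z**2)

-9/16

Substitution gives 0/0.
Use (1 − cos u)/u² → 1/2 with u = 3z: the limit is 3²/(2·(-8)) = -9/16.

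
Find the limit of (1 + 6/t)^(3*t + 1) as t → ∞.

e^(18)

Write it as [(1 + 6/t)^t]^(3) · (1 + 6/t)^(1). The bracketed term tends to e^(6) and the second factor to 1, so the limit is e^(18).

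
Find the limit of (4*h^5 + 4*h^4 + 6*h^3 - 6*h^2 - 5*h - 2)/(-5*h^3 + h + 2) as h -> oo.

-∞

The numerator has higher degree (5 > 3); the quotient behaves like (4/(-5))·h^2 for large |h|.
As h → +∞ this diverges to -∞.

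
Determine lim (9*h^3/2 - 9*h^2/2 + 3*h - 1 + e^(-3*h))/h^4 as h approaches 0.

27/8

Direct substitution gives 0/0.
Apply L'Hôpital: lim (27*h^2/2 - 9*h + 3 - 3*e^(-3*h))/(4*h^3), still 0/0.
Apply L'Hôpital: lim (27*h - 9 + 9*e^(-3*h))/(12*h^2), still 0/0.
Apply L'Hôpital: lim (27 - 27*e^(-3*h))/(24*h), still 0/0.
After 4 applications of L'Hôpital's rule the quotient is (81*e^(-3*h))/(24); substituting h = 0 gives 27/8.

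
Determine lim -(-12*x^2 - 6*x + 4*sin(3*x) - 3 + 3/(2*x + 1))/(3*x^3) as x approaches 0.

Substitution gives 0/0 (the numerator vanishes to order 3).
Expand each term to order x^3: the coefficient of x^3 in 3·1/(1 + 2x) is -24 and in 4·sin(3x) is -18.
Lower-order terms cancel with the polynomial part, so the numerator is (-42)·x^3 + o(x^3), and the limit is (-42)/(-3) = 14.

14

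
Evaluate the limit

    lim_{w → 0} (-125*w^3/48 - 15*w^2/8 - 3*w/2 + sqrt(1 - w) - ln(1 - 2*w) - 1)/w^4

Substitution gives 0/0; apply L'Hôpital's rule 4 times.
After differentiating numerator and denominator 4 times the quotient is (96/(2*w - 1)^4 - 15/(16*(1 - w)^(7/2)))/(24); at w = 0 this is 507/128.

507/128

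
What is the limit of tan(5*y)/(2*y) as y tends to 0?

Substitution gives 0/0.
Since tan(u)/u → 1 as u → 0, tan(5y)/(5y) → 1 and the limit is 5/2.

5/2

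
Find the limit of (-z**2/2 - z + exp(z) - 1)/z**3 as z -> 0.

1/6

Direct substitution gives 0/0.
Apply L'Hôpital: lim (-z + e^(z) - 1)/(3*z^2), still 0/0.
Apply L'Hôpital: lim (e^(z) - 1)/(6*z), still 0/0.
After 3 applications of L'Hôpital's rule the quotient is (e^(z))/(6); substituting z = 0 gives 1/6.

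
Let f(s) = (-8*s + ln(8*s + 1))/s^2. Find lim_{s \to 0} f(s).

Direct substitution gives 0/0.
Apply L'Hôpital: lim (-8 + 8/(8*s + 1))/(2*s), still 0/0.
After 2 applications of L'Hôpital's rule the quotient is (-64/(8*s + 1)^2)/(2); substituting s = 0 gives -32.

-32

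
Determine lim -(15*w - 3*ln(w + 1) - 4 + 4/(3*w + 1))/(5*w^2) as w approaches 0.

-15/2

Substitution gives 0/0 (the numerator vanishes to order 2).
Expand each term to order w^2: the coefficient of w^2 in -3·ln(1 + w) is 3/2 and in 4·1/(1 + 3w) is 36.
Lower-order terms cancel with the polynomial part, so the numerator is (75/2)·w^2 + o(w^2), and the limit is (75/2)/(-5) = -15/2.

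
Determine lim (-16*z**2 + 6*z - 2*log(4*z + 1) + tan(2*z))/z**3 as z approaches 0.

Substitution gives 0/0; apply L'Hôpital's rule 3 times.
After differentiating numerator and denominator 3 times the quotient is (48*tan(2*z)^2/cos(2*z)^2 + 16/cos(2*z)^2 - 256/(4*z + 1)^3)/(6); at z = 0 this is -40.

-40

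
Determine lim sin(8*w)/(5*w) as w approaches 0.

Substitution gives 0/0.
Write it as (8/5)·sin(8w)/(8w); since sin(u)/u → 1, the limit is 8/5.

8/5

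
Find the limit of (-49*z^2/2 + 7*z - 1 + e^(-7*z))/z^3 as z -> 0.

-343/6

Direct substitution gives 0/0.
Apply L'Hôpital: lim (-49*z + 7 - 7*e^(-7*z))/(3*z^2), still 0/0.
Apply L'Hôpital: lim (-49 + 49*e^(-7*z))/(6*z), still 0/0.
After 3 applications of L'Hôpital's rule the quotient is (-343*e^(-7*z))/(6); substituting z = 0 gives -343/6.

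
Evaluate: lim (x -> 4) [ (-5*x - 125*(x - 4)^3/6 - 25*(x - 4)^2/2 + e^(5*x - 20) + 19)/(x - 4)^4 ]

Direct substitution gives 0/0.
Apply L'Hôpital: lim (-25*x - 125*(x - 4)^2/2 + 5*e^(5*x - 20) + 95)/(4*(x - 4)^3), still 0/0.
Apply L'Hôpital: lim (-125*x + 25*e^(5*x - 20) + 475)/(12*(x - 4)^2), still 0/0.
Apply L'Hôpital: lim (125*e^(5*x - 20) - 125)/(24*x - 96), still 0/0.
After 4 applications of L'Hôpital's rule the quotient is (625*e^(5*x - 20))/(24); substituting x = 4 gives 625/24.

625/24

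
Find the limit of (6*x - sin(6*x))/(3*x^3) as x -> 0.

Direct substitution gives 0/0.
Apply L'Hôpital: lim (6 - 6*cos(6*x))/(9*x^2), still 0/0.
Apply L'Hôpital: lim (36*sin(6*x))/(18*x), still 0/0.
After 3 applications of L'Hôpital's rule the quotient is (216*cos(6*x))/(18); substituting x = 0 gives 12.

12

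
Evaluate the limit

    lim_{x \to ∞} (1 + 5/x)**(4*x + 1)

Write it as [(1 + 5/x)^x]^(4) · (1 + 5/x)^(1). The bracketed term tends to e^(5) and the second factor to 1, so the limit is e^(20).

e^(20)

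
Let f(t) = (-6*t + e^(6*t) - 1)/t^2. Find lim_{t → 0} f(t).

Direct substitution gives 0/0.
Apply L'Hôpital: lim (6*e^(6*t) - 6)/(2*t), still 0/0.
After 2 applications of L'Hôpital's rule the quotient is (36*e^(6*t))/(2); substituting t = 0 gives 18.

18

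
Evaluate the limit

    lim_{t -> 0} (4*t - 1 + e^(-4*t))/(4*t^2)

Direct substitution gives 0/0.
Apply L'Hôpital: lim (4 - 4*e^(-4*t))/(8*t), still 0/0.
After 2 applications of L'Hôpital's rule the quotient is (16*e^(-4*t))/(8); substituting t = 0 gives 2.

2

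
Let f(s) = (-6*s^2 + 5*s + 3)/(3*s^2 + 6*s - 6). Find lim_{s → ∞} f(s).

-2

Numerator and denominator both have degree 2.
Dividing every term by s^2, all lower-order terms vanish and the limit is the ratio of leading coefficients, -6/(3) = -2.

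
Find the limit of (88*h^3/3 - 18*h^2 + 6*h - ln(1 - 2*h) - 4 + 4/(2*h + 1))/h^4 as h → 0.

Substitution gives 0/0; apply L'Hôpital's rule 4 times.
After differentiating numerator and denominator 4 times the quotient is (1536/(2*h + 1)^5 + 96/(2*h - 1)^4)/(24); at h = 0 this is 68.

68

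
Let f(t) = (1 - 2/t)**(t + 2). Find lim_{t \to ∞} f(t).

e^(-2)

Write it as [(1 - 2/t)^t]^(1) · (1 - 2/t)^(2). The bracketed term tends to e^(-2) and the second factor to 1, so the limit is e^(-2).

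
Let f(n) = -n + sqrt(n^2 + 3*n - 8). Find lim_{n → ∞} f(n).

3/2

This has the form ∞ − ∞. Multiply and divide by the conjugate √(n^2 + 3*n - 8) + n.
That gives (3n - 8) / (√(n^2 + 3*n - 8) + n).
Divide numerator and denominator by n: the limit is 3/(2·1) = 3/2.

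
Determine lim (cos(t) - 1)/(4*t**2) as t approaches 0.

-1/8

Direct substitution gives 0/0.
Apply L'Hôpital: lim (-sin(t))/(8*t), still 0/0.
After 2 applications of L'Hôpital's rule the quotient is (-cos(t))/(8); substituting t = 0 gives -1/8.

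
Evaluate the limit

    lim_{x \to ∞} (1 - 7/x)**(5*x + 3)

e^(-35)

Write it as [(1 - 7/x)^x]^(5) · (1 - 7/x)^(3). The bracketed term tends to e^(-7) and the second factor to 1, so the limit is e^(-35).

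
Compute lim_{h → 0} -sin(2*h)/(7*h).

-2/7

Substitution gives 0/0.
Write it as (2/(-7))·sin(2h)/(2h); since sin(u)/u → 1, the limit is -2/7.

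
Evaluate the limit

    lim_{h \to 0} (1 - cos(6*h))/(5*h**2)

18/5

Substitution gives 0/0.
Use (1 − cos u)/u² → 1/2 with u = 6h: the limit is 6²/(2·5) = 18/5.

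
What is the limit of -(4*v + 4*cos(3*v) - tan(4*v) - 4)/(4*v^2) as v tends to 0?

9/2

Substitution gives 0/0; apply L'Hôpital's rule 2 times.
After differentiating numerator and denominator 2 times the quotient is (-32*sin(4*v)/cos(4*v)^3 - 36*cos(3*v))/(-8); at v = 0 this is 9/2.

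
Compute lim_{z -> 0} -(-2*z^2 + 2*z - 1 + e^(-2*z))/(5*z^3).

4/15

Direct substitution gives 0/0.
Apply L'Hôpital: lim (-4*z + 2 - 2*e^(-2*z))/(-15*z^2), still 0/0.
Apply L'Hôpital: lim (-4 + 4*e^(-2*z))/(-30*z), still 0/0.
After 3 applications of L'Hôpital's rule the quotient is (-8*e^(-2*z))/(-30); substituting z = 0 gives 4/15.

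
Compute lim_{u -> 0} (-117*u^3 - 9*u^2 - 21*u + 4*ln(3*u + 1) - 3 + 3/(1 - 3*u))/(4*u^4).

Substitution gives 0/0; apply L'Hôpital's rule 4 times.
After differentiating numerator and denominator 4 times the quotient is (-1944/(3*u + 1)^4 - 5832/(3*u - 1)^5)/(96); at u = 0 this is 81/2.

81/2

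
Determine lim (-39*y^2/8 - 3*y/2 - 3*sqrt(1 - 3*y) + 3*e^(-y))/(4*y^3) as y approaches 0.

73/64

Substitution gives 0/0 (the numerator vanishes to order 3).
Expand each term to order y^3: the coefficient of y^3 in 3·e^(-y) is -1/2 and in -3·√(1 - 3y) is 81/16.
Lower-order terms cancel with the polynomial part, so the numerator is (73/16)·y^3 + o(y^3), and the limit is (73/16)/(4) = 73/64.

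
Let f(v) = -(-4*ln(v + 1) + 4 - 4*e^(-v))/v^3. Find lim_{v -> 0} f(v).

Substitution gives 0/0; apply L'Hôpital's rule 3 times.
After differentiating numerator and denominator 3 times the quotient is (4*e^(-v) - 8/(v + 1)^3)/(-6); at v = 0 this is 2/3.

2/3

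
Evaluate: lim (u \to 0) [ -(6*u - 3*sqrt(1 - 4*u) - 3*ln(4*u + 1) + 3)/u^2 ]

-30

Substitution gives 0/0; apply L'Hôpital's rule 2 times.
After differentiating numerator and denominator 2 times the quotient is (48/(4*u + 1)^2 + 12/(1 - 4*u)^(3/2))/(-2); at u = 0 this is -30.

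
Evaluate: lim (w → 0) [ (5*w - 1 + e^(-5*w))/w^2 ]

25/2

Direct substitution gives 0/0.
Apply L'Hôpital: lim (5 - 5*e^(-5*w))/(2*w), still 0/0.
After 2 applications of L'Hôpital's rule the quotient is (25*e^(-5*w))/(2); substituting w = 0 gives 25/2.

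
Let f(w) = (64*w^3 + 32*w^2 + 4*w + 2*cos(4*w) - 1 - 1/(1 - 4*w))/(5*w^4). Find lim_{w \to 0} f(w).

Substitution gives 0/0; apply L'Hôpital's rule 4 times.
After differentiating numerator and denominator 4 times the quotient is (512*cos(4*w) + 6144/(4*w - 1)^5)/(120); at w = 0 this is -704/15.

-704/15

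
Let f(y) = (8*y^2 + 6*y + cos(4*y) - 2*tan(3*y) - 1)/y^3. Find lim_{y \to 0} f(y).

-18

Substitution gives 0/0 (the numerator vanishes to order 3).
Expand each term to order y^3: the coefficient of y^3 in -2·tan(3y) is -18 and in cos(4y) is 0.
Lower-order terms cancel with the polynomial part, so the numerator is (-18)·y^3 + o(y^3), and the limit is (-18)/(1) = -18.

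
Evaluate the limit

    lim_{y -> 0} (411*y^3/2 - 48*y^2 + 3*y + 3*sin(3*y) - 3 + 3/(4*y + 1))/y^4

Substitution gives 0/0 (the numerator vanishes to order 4).
Expand each term to order y^4: the coefficient of y^4 in 3·1/(1 + 4y) is 768 and in 3·sin(3y) is 0.
Lower-order terms cancel with the polynomial part, so the numerator is (768)·y^4 + o(y^4), and the limit is (768)/(1) = 768.

768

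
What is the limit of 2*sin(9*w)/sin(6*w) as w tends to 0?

3

Substitution gives 0/0.
Divide numerator and denominator by w: sin(9w)/w → 9 and sin(6w)/w → 6, so the limit is 2·9/6 = 3.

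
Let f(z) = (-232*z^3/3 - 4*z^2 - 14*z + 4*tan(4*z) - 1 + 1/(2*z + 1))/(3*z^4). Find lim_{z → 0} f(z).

16/3

Substitution gives 0/0 (the numerator vanishes to order 4).
Expand each term to order z^4: the coefficient of z^4 in 1/(1 + 2z) is 16 and in 4·tan(4z) is 0.
Lower-order terms cancel with the polynomial part, so the numerator is (16)·z^4 + o(z^4), and the limit is (16)/(3) = 16/3.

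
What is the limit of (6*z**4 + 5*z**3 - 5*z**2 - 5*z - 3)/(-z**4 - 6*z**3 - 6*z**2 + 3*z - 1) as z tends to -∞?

Numerator and denominator both have degree 4.
Dividing every term by z^4, all lower-order terms vanish and the limit is the ratio of leading coefficients, 6/(-1) = -6.

-6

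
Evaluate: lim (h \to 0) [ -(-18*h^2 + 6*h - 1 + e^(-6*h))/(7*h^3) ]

Direct substitution gives 0/0.
Apply L'Hôpital: lim (-36*h + 6 - 6*e^(-6*h))/(-21*h^2), still 0/0.
Apply L'Hôpital: lim (-36 + 36*e^(-6*h))/(-42*h), still 0/0.
After 3 applications of L'Hôpital's rule the quotient is (-216*e^(-6*h))/(-42); substituting h = 0 gives 36/7.

36/7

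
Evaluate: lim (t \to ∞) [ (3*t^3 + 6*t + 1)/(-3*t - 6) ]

The numerator has higher degree (3 > 1); the quotient behaves like (3/(-3))·t^2 for large |t|.
As t → +∞ this diverges to -∞.

-∞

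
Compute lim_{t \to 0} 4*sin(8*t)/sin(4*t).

Substitution gives 0/0.
Divide numerator and denominator by t: sin(8t)/t → 8 and sin(4t)/t → 4, so the limit is 4·8/4 = 8.

8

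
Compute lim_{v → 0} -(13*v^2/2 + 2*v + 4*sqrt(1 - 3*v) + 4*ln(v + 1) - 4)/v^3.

65/12

Substitution gives 0/0 (the numerator vanishes to order 3).
Expand each term to order v^3: the coefficient of v^3 in 4·√(1 - 3v) is -27/4 and in 4·ln(1 + v) is 4/3.
Lower-order terms cancel with the polynomial part, so the numerator is (-65/12)·v^3 + o(v^3), and the limit is (-65/12)/(-1) = 65/12.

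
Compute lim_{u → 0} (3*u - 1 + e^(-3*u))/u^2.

Direct substitution gives 0/0.
Apply L'Hôpital: lim (3 - 3*e^(-3*u))/(2*u), still 0/0.
After 2 applications of L'Hôpital's rule the quotient is (9*e^(-3*u))/(2); substituting u = 0 gives 9/2.

9/2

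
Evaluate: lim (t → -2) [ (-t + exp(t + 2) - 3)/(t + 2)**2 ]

1/2

Direct substitution gives 0/0.
Apply L'Hôpital: lim (e^(t + 2) - 1)/(2*t + 4), still 0/0.
After 2 applications of L'Hôpital's rule the quotient is (e^(t + 2))/(2); substituting t = -2 gives 1/2.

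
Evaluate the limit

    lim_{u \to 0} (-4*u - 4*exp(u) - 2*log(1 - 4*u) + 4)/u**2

Substitution gives 0/0 (the numerator vanishes to order 2).
Expand each term to order u^2: the coefficient of u^2 in -2·ln(1 - 4u) is 16 and in -4·e^(u) is -2.
Lower-order terms cancel with the polynomial part, so the numerator is (14)·u^2 + o(u^2), and the limit is (14)/(1) = 14.

14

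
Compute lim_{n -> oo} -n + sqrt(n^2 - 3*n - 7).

An ∞ − ∞ form. Rationalising with the conjugate, the difference becomes (-3n - 7) / (√(n^2 - 3*n - 7) + n).
For large n the denominator behaves like 2·n, so the quotient tends to -3/2 = -3/2.

-3/2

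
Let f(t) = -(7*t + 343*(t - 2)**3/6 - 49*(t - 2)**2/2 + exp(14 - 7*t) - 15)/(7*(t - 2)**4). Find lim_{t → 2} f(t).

Direct substitution gives 0/0.
Apply L'Hôpital: lim (-49*t + 343*(t - 2)^2/2 - 7*e^(14 - 7*t) + 105)/(-28*(t - 2)^3), still 0/0.
Apply L'Hôpital: lim (343*t + 49*e^(14 - 7*t) - 735)/(-84*(t - 2)^2), still 0/0.
Apply L'Hôpital: lim (343 - 343*e^(14 - 7*t))/(336 - 168*t), still 0/0.
After 4 applications of L'Hôpital's rule the quotient is (2401*e^(14 - 7*t))/(-168); substituting t = 2 gives -343/24.

-343/24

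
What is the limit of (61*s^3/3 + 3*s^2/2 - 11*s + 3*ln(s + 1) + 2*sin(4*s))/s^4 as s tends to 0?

-3/4

Substitution gives 0/0; apply L'Hôpital's rule 4 times.
After differentiating numerator and denominator 4 times the quotient is (512*sin(4*s) - 18/(s + 1)^4)/(24); at s = 0 this is -3/4.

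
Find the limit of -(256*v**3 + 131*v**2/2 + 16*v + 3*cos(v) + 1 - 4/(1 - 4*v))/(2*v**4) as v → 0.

8191/16

Substitution gives 0/0; apply L'Hôpital's rule 4 times.
After differentiating numerator and denominator 4 times the quotient is (3*cos(v) + 24576/(4*v - 1)^5)/(-48); at v = 0 this is 8191/16.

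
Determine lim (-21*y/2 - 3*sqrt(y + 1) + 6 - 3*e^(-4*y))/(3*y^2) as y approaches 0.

Substitution gives 0/0; apply L'Hôpital's rule 2 times.
After differentiating numerator and denominator 2 times the quotient is (-48*e^(-4*y) + 3/(4*(y + 1)^(3/2)))/(6); at y = 0 this is -63/8.

-63/8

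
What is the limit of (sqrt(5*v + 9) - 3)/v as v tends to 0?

Substitution gives 0/0. Multiply numerator and denominator by the conjugate √(9 + 5v) + √9.
The numerator becomes (9 + 5v) − 9 = 5v, so the expression simplifies to 5/(√(9 + 5v) + √9).
Letting v → 0 gives 5/(2√9) = 5/6.

5/6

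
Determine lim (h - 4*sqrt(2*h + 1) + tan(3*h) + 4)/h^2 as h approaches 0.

Substitution gives 0/0; apply L'Hôpital's rule 2 times.
After differentiating numerator and denominator 2 times the quotient is (18*tan(3*h)/cos(3*h)^2 + 4/(2*h + 1)^(3/2))/(2); at h = 0 this is 2.

2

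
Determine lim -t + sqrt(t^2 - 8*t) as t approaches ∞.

This has the form ∞ − ∞. Multiply and divide by the conjugate √(t^2 - 8*t) + t.
That gives (-8t) / (√(t^2 - 8*t) + t).
Divide numerator and denominator by t: the limit is -8/(2·1) = -4.

-4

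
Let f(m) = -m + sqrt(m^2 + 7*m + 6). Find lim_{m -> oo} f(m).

7/2

This has the form ∞ − ∞. Multiply and divide by the conjugate √(m^2 + 7*m + 6) + m.
That gives (7m + 6) / (√(m^2 + 7*m + 6) + m).
Divide numerator and denominator by m: the limit is 7/(2·1) = 7/2.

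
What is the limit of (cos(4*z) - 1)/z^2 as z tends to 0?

Direct substitution gives 0/0.
Apply L'Hôpital: lim (-4*sin(4*z))/(2*z), still 0/0.
After 2 applications of L'Hôpital's rule the quotient is (-16*cos(4*z))/(2); substituting z = 0 gives -8.

-8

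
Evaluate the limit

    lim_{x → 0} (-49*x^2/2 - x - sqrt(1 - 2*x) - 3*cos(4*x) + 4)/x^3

Substitution gives 0/0 (the numerator vanishes to order 3).
Expand each term to order x^3: the coefficient of x^3 in -3·cos(4x) is 0 and in −√(1 - 2x) is 1/2.
Lower-order terms cancel with the polynomial part, so the numerator is (1/2)·x^3 + o(x^3), and the limit is (1/2)/(1) = 1/2.

1/2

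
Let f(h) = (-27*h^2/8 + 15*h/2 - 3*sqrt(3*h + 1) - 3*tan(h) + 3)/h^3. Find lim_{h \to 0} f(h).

Substitution gives 0/0; apply L'Hôpital's rule 3 times.
After differentiating numerator and denominator 3 times the quotient is (12/cos(h)^2 - 18/cos(h)^4 - 243/(8*(3*h + 1)^(5/2)))/(6); at h = 0 this is -97/16.

-97/16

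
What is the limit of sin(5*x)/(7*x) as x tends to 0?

Substitution gives 0/0.
Write it as (5/7)·sin(5x)/(5x); since sin(u)/u → 1, the limit is 5/7.

5/7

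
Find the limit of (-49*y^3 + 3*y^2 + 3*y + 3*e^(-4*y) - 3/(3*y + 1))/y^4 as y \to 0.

Substitution gives 0/0; apply L'Hôpital's rule 4 times.
After differentiating numerator and denominator 4 times the quotient is (768*e^(-4*y) - 5832/(3*y + 1)^5)/(24); at y = 0 this is -211.

-211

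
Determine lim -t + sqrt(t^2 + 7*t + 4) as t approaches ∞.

7/2

This has the form ∞ − ∞. Multiply and divide by the conjugate √(t^2 + 7*t + 4) + t.
That gives (7t + 4) / (√(t^2 + 7*t + 4) + t).
Divide numerator and denominator by t: the limit is 7/(2·1) = 7/2.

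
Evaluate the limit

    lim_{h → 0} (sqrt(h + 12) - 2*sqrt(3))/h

√(3)/12

A 0/0 form; rationalise with √(12 + h) + √12. This collapses the numerator to h, leaving 1/(√(12 + h) + √12) → 1/(2√12) = √(3)/12.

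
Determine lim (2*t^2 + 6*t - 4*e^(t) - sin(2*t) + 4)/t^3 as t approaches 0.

Substitution gives 0/0 (the numerator vanishes to order 3).
Expand each term to order t^3: the coefficient of t^3 in −sin(2t) is 4/3 and in -4·e^(t) is -2/3.
Lower-order terms cancel with the polynomial part, so the numerator is (2/3)·t^3 + o(t^3), and the limit is (2/3)/(1) = 2/3.

2/3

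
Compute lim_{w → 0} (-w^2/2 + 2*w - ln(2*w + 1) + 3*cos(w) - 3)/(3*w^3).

-8/9

Substitution gives 0/0; apply L'Hôpital's rule 3 times.
After differentiating numerator and denominator 3 times the quotient is (3*sin(w) - 16/(2*w + 1)^3)/(18); at w = 0 this is -8/9.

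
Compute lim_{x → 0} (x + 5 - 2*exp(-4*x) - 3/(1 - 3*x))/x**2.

Substitution gives 0/0; apply L'Hôpital's rule 2 times.
After differentiating numerator and denominator 2 times the quotient is (-32*e^(-4*x) + 54/(3*x - 1)^3)/(2); at x = 0 this is -43.

-43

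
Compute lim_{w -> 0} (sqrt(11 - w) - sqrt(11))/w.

Substitution gives 0/0. Multiply numerator and denominator by the conjugate √(11 - w) + √11.
The numerator becomes (11 - w) − 11 = -w, so the expression simplifies to -1/(√(11 - w) + √11).
Letting w → 0 gives -1/(2√11) = -√(11)/22.

-√(11)/22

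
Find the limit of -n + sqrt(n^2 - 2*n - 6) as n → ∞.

-1

This has the form ∞ − ∞. Multiply and divide by the conjugate √(n^2 - 2*n - 6) + n.
That gives (-2n - 6) / (√(n^2 - 2*n - 6) + n).
Divide numerator and denominator by n: the limit is -2/(2·1) = -1.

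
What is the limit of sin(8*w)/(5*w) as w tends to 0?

Substitution gives 0/0.
Write it as (8/5)·sin(8w)/(8w); since sin(u)/u → 1, the limit is 8/5.

8/5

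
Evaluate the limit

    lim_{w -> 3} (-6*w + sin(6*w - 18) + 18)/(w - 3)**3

-36

Direct substitution gives 0/0.
Apply L'Hôpital: lim (6*cos(6*w - 18) - 6)/(3*(w - 3)^2), still 0/0.
Apply L'Hôpital: lim (-36*sin(6*w - 18))/(6*w - 18), still 0/0.
After 3 applications of L'Hôpital's rule the quotient is (-216*cos(6*w - 18))/(6); substituting w = 3 gives -36.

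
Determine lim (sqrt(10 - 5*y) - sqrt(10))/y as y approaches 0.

-√(10)/4

A 0/0 form; rationalise with √(10 - 5y) + √10. This collapses the numerator to -5y, leaving -5/(√(10 - 5y) + √10) → -5/(2√10) = -√(10)/4.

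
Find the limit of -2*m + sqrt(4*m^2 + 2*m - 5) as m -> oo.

An ∞ − ∞ form. Rationalising with the conjugate, the difference becomes (2m - 5) / (√(4*m^2 + 2*m - 5) + 2m).
For large m the denominator behaves like 2·2m, so the quotient tends to 2/4 = 1/2.

1/2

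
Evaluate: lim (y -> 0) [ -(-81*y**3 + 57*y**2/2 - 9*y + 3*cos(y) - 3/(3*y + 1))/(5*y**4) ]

Substitution gives 0/0; apply L'Hôpital's rule 4 times.
After differentiating numerator and denominator 4 times the quotient is (3*cos(y) - 5832/(3*y + 1)^5)/(-120); at y = 0 this is 1943/40.

1943/40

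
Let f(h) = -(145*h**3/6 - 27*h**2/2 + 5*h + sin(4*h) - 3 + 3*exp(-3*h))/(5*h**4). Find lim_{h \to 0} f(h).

-81/40

Substitution gives 0/0; apply L'Hôpital's rule 4 times.
After differentiating numerator and denominator 4 times the quotient is (256*sin(4*h) + 243*e^(-3*h))/(-120); at h = 0 this is -81/40.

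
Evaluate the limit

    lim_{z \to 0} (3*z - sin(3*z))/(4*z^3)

9/8

Direct substitution gives 0/0.
Apply L'Hôpital: lim (3 - 3*cos(3*z))/(12*z^2), still 0/0.
Apply L'Hôpital: lim (9*sin(3*z))/(24*z), still 0/0.
After 3 applications of L'Hôpital's rule the quotient is (27*cos(3*z))/(24); substituting z = 0 gives 9/8.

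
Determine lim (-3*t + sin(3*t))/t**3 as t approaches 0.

Direct substitution gives 0/0.
Apply L'Hôpital: lim (3*cos(3*t) - 3)/(3*t^2), still 0/0.
Apply L'Hôpital: lim (-9*sin(3*t))/(6*t), still 0/0.
After 3 applications of L'Hôpital's rule the quotient is (-27*cos(3*t))/(6); substituting t = 0 gives -9/2.

-9/2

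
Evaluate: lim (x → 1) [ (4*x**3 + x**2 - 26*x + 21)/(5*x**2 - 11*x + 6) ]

12

Direct substitution gives 0/0, so factor. Both numerator and denominator have (x - 1) as a factor.
After cancelling, the expression reduces to (4*x^2 + 5*x - 21)/(5*x - 6).
Substituting x = 1 gives 12.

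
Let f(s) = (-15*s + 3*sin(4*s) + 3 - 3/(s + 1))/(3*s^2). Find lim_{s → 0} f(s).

Substitution gives 0/0 (the numerator vanishes to order 2).
Expand each term to order s^2: the coefficient of s^2 in -3·1/(1 + s) is -3 and in 3·sin(4s) is 0.
Lower-order terms cancel with the polynomial part, so the numerator is (-3)·s^2 + o(s^2), and the limit is (-3)/(3) = -1.

-1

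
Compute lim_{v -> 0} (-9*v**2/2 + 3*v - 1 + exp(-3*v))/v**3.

-9/2

Direct substitution gives 0/0.
Apply L'Hôpital: lim (-9*v + 3 - 3*e^(-3*v))/(3*v^2), still 0/0.
Apply L'Hôpital: lim (-9 + 9*e^(-3*v))/(6*v), still 0/0.
After 3 applications of L'Hôpital's rule the quotient is (-27*e^(-3*v))/(6); substituting v = 0 gives -9/2.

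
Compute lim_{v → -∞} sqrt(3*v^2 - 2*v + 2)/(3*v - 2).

-√(3)/3

For large |v|, √(3*v^2 - 2*v + 2) ≈ √3·|v| and the denominator ≈ 3v.
Since v → −∞, |v| = −v, giving −√3/(3) = -√(3)/3.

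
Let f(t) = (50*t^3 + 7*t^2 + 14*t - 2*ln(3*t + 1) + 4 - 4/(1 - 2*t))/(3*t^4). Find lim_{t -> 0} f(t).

Substitution gives 0/0 (the numerator vanishes to order 4).
Expand each term to order t^4: the coefficient of t^4 in -2·ln(1 + 3t) is 81/2 and in -4·1/(1 - 2t) is -64.
Lower-order terms cancel with the polynomial part, so the numerator is (-47/2)·t^4 + o(t^4), and the limit is (-47/2)/(3) = -47/6.

-47/6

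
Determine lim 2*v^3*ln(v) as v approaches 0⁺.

This is a 0·(−∞) form. Rewrite as 2·ln(v) / v^(−3) and apply L'Hôpital:
the derivative quotient is 2·(1/v) / (−3·v^(−4)) = (-2/3)·v^3 → 0.

0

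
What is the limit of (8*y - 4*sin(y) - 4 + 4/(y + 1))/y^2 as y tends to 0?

Substitution gives 0/0 (the numerator vanishes to order 2).
Expand each term to order y^2: the coefficient of y^2 in 4·1/(1 + y) is 4 and in -4·sin(y) is 0.
Lower-order terms cancel with the polynomial part, so the numerator is (4)·y^2 + o(y^2), and the limit is (4)/(1) = 4.

4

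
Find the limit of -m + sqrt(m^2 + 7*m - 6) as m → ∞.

7/2

An ∞ − ∞ form. Rationalising with the conjugate, the difference becomes (7m - 6) / (√(m^2 + 7*m - 6) + m).
For large m the denominator behaves like 2·m, so the quotient tends to 7/2 = 7/2.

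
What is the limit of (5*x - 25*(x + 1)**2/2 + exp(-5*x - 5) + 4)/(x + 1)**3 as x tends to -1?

Direct substitution gives 0/0.
Apply L'Hôpital: lim (-25*x - 5*e^(-5*x - 5) - 20)/(3*(x + 1)^2), still 0/0.
Apply L'Hôpital: lim (25*e^(-5*x - 5) - 25)/(6*x + 6), still 0/0.
After 3 applications of L'Hôpital's rule the quotient is (-125*e^(-5*x - 5))/(6); substituting x = -1 gives -125/6.

-125/6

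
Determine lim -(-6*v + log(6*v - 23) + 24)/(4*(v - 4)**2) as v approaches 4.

9/2

Direct substitution gives 0/0.
Apply L'Hôpital: lim (-6 + 6/(6*v - 23))/(32 - 8*v), still 0/0.
After 2 applications of L'Hôpital's rule the quotient is (-36/(6*v - 23)^2)/(-8); substituting v = 4 gives 9/2.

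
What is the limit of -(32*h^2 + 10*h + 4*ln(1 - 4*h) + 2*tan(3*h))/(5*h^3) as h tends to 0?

202/15

Substitution gives 0/0; apply L'Hôpital's rule 3 times.
After differentiating numerator and denominator 3 times the quotient is (324*tan(3*h)^2/cos(3*h)^2 + 108/cos(3*h)^2 + 512/(4*h - 1)^3)/(-30); at h = 0 this is 202/15.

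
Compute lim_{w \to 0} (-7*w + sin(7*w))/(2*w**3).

Direct substitution gives 0/0.
Apply L'Hôpital: lim (7*cos(7*w) - 7)/(6*w^2), still 0/0.
Apply L'Hôpital: lim (-49*sin(7*w))/(12*w), still 0/0.
After 3 applications of L'Hôpital's rule the quotient is (-343*cos(7*w))/(12); substituting w = 0 gives -343/12.

-343/12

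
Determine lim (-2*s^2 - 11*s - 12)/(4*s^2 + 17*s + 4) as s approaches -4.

-1/3

Direct substitution gives 0/0, so factor. Both numerator and denominator have (s + 4) as a factor.
After cancelling, the expression reduces to (-2*s - 3)/(4*s + 1).
Substituting s = -4 gives -1/3.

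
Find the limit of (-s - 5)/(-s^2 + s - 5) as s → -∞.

The denominator has degree 2 and the numerator degree 1. Dividing numerator and denominator by s^2 sends every term to 0 except the leading denominator term, so the limit is 0.

0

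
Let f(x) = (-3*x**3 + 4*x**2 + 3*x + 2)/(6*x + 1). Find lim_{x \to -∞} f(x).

The numerator has higher degree (3 > 1); the quotient behaves like (-3/(6))·x^2 for large |x|.
As x → −∞ this diverges to -∞.

-∞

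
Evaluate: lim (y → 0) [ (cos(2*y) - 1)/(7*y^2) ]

Direct substitution gives 0/0.
Apply L'Hôpital: lim (-2*sin(2*y))/(14*y), still 0/0.
After 2 applications of L'Hôpital's rule the quotient is (-4*cos(2*y))/(14); substituting y = 0 gives -2/7.

-2/7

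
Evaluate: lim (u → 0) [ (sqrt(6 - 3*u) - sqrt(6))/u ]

-√(6)/4

A 0/0 form; rationalise with √(6 - 3u) + √6. This collapses the numerator to -3u, leaving -3/(√(6 - 3u) + √6) → -3/(2√6) = -√(6)/4.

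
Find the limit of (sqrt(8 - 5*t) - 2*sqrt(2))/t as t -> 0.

A 0/0 form; rationalise with √(8 - 5t) + √8. This collapses the numerator to -5t, leaving -5/(√(8 - 5t) + √8) → -5/(2√8) = -5*√(2)/8.

-5*√(2)/8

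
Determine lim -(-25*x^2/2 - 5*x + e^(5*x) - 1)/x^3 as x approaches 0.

Direct substitution gives 0/0.
Apply L'Hôpital: lim (-25*x + 5*e^(5*x) - 5)/(-3*x^2), still 0/0.
Apply L'Hôpital: lim (25*e^(5*x) - 25)/(-6*x), still 0/0.
After 3 applications of L'Hôpital's rule the quotient is (125*e^(5*x))/(-6); substituting x = 0 gives -125/6.

-125/6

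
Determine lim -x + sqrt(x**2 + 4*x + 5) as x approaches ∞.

This has the form ∞ − ∞. Multiply and divide by the conjugate √(x^2 + 4*x + 5) + x.
That gives (4x + 5) / (√(x^2 + 4*x + 5) + x).
Divide numerator and denominator by x: the limit is 4/(2·1) = 2.

2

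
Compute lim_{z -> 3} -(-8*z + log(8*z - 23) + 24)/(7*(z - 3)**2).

32/7

Direct substitution gives 0/0.
Apply L'Hôpital: lim (-8 + 8/(8*z - 23))/(42 - 14*z), still 0/0.
After 2 applications of L'Hôpital's rule the quotient is (-64/(8*z - 23)^2)/(-14); substituting z = 3 gives 32/7.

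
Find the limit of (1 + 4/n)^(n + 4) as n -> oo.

Write it as [(1 + 4/n)^n]^(1) · (1 + 4/n)^(4). The bracketed term tends to e^(4) and the second factor to 1, so the limit is e^(4).

e^(4)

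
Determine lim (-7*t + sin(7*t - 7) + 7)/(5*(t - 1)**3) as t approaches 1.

-343/30

Direct substitution gives 0/0.
Apply L'Hôpital: lim (7*cos(7*t - 7) - 7)/(15*(t - 1)^2), still 0/0.
Apply L'Hôpital: lim (-49*sin(7*t - 7))/(30*t - 30), still 0/0.
After 3 applications of L'Hôpital's rule the quotient is (-343*cos(7*t - 7))/(30); substituting t = 1 gives -343/30.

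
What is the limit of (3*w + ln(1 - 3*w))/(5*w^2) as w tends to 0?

Direct substitution gives 0/0.
Apply L'Hôpital: lim (3 - 3/(1 - 3*w))/(10*w), still 0/0.
After 2 applications of L'Hôpital's rule the quotient is (-9/(1 - 3*w)^2)/(10); substituting w = 0 gives -9/10.

-9/10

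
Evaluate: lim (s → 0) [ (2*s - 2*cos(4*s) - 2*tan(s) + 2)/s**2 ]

16

Substitution gives 0/0; apply L'Hôpital's rule 2 times.
After differentiating numerator and denominator 2 times the quotient is (32*cos(4*s) - 4*tan(s)^3 - 4*tan(s))/(2); at s = 0 this is 16.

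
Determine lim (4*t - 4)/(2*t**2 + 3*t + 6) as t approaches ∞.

0

The denominator has degree 2 and the numerator degree 1. Dividing numerator and denominator by t^2 sends every term to 0 except the leading denominator term, so the limit is 0.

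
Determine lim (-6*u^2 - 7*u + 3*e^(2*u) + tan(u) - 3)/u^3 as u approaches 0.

13/3

Substitution gives 0/0; apply L'Hôpital's rule 3 times.
After differentiating numerator and denominator 3 times the quotient is (24*e^(2*u) + 6*tan(u)^4 + 8*tan(u)^2 + 2)/(6); at u = 0 this is 13/3.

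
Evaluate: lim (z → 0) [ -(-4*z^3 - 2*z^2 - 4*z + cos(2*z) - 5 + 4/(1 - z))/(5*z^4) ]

-14/15

Substitution gives 0/0 (the numerator vanishes to order 4).
Expand each term to order z^4: the coefficient of z^4 in cos(2z) is 2/3 and in 4·1/(1 - z) is 4.
Lower-order terms cancel with the polynomial part, so the numerator is (14/3)·z^4 + o(z^4), and the limit is (14/3)/(-5) = -14/15.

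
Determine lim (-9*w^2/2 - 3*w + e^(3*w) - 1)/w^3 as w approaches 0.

9/2

Direct substitution gives 0/0.
Apply L'Hôpital: lim (-9*w + 3*e^(3*w) - 3)/(3*w^2), still 0/0.
Apply L'Hôpital: lim (9*e^(3*w) - 9)/(6*w), still 0/0.
After 3 applications of L'Hôpital's rule the quotient is (27*e^(3*w))/(6); substituting w = 0 gives 9/2.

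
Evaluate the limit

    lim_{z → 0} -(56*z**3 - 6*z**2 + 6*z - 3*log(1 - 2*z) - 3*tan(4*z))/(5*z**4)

-12/5

Substitution gives 0/0 (the numerator vanishes to order 4).
Expand each term to order z^4: the coefficient of z^4 in -3·ln(1 - 2z) is 12 and in -3·tan(4z) is 0.
Lower-order terms cancel with the polynomial part, so the numerator is (12)·z^4 + o(z^4), and the limit is (12)/(-5) = -12/5.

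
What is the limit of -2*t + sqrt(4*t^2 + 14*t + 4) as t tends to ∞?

7/2

This has the form ∞ − ∞. Multiply and divide by the conjugate √(4*t^2 + 14*t + 4) + 2t.
That gives (14t + 4) / (√(4*t^2 + 14*t + 4) + 2t).
Divide numerator and denominator by t: the limit is 14/(2·2) = 7/2.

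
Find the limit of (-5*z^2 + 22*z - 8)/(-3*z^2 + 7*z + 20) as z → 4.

Direct substitution gives 0/0, so factor. Both numerator and denominator have (z - 4) as a factor.
After cancelling, the expression reduces to (2 - 5*z)/(-3*z - 5).
Substituting z = 4 gives 18/17.

18/17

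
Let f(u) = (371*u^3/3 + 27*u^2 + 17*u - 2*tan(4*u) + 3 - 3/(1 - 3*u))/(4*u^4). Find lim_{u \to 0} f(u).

-243/4

Substitution gives 0/0 (the numerator vanishes to order 4).
Expand each term to order u^4: the coefficient of u^4 in -2·tan(4u) is 0 and in -3·1/(1 - 3u) is -243.
Lower-order terms cancel with the polynomial part, so the numerator is (-243)·u^4 + o(u^4), and the limit is (-243)/(4) = -243/4.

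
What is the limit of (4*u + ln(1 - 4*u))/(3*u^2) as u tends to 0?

Direct substitution gives 0/0.
Apply L'Hôpital: lim (4 - 4/(1 - 4*u))/(6*u), still 0/0.
After 2 applications of L'Hôpital's rule the quotient is (-16/(1 - 4*u)^2)/(6); substituting u = 0 gives -8/3.

-8/3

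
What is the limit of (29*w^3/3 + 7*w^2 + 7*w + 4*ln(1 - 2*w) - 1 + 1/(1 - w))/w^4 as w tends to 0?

-15

Substitution gives 0/0; apply L'Hôpital's rule 4 times.
After differentiating numerator and denominator 4 times the quotient is (-384/(2*w - 1)^4 - 24/(w - 1)^5)/(24); at w = 0 this is -15.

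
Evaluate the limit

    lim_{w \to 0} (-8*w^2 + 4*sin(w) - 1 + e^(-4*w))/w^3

Substitution gives 0/0 (the numerator vanishes to order 3).
Expand each term to order w^3: the coefficient of w^3 in e^(-4w) is -32/3 and in 4·sin(w) is -2/3.
Lower-order terms cancel with the polynomial part, so the numerator is (-34/3)·w^3 + o(w^3), and the limit is (-34/3)/(1) = -34/3.

-34/3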